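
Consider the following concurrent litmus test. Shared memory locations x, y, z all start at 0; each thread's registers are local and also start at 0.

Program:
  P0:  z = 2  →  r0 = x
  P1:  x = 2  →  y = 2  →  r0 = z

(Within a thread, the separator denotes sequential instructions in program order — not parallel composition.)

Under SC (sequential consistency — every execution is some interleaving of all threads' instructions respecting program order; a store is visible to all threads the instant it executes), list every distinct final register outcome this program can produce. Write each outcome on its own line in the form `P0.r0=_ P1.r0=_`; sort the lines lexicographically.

outcome vector order: (P0.r0,P1.r0)
|SC outcomes| = 3

P0.r0=0 P1.r0=2
P0.r0=2 P1.r0=0
P0.r0=2 P1.r0=2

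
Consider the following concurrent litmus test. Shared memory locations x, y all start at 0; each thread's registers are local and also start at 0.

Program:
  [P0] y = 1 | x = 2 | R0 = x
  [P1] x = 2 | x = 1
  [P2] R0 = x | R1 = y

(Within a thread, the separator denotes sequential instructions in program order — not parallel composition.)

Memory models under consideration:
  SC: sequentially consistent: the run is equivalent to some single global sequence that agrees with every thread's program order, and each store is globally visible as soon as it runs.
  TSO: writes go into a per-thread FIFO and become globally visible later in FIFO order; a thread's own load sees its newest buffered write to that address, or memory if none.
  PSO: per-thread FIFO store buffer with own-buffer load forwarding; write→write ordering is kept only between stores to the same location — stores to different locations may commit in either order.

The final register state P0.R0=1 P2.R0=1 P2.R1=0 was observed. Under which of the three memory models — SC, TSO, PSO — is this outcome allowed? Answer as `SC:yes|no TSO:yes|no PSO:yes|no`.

SC:no TSO:no PSO:yes

outcome vector order: (P0.R0,P2.R0,P2.R1)
[SC] allowed = {100; 101; 111; 120; 121; 200; 201; 210; 211; 220; 221}
[TSO] allowed = {100; 101; 111; 120; 121; 200; 201; 210; 211; 220; 221}
[PSO] allowed = {100; 101; 110; 111; 120; 121; 200; 201; 210; 211; 220; 221}
target 110 ∈ {PSO}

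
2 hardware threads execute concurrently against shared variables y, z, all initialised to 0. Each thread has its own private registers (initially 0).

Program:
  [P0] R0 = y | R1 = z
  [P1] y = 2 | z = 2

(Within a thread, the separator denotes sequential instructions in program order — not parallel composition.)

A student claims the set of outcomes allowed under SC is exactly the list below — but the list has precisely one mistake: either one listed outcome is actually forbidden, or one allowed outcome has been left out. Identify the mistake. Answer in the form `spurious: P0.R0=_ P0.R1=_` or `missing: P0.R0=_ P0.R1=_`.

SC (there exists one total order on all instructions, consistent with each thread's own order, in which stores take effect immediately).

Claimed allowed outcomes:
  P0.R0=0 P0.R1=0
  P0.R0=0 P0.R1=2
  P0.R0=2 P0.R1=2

outcome vector order: (P0.R0,P0.R1)
under SC → (0,0) (0,2) (2,0) (2,2)
SC∖claimed = {(2,0)}

missing: P0.R0=2 P0.R1=0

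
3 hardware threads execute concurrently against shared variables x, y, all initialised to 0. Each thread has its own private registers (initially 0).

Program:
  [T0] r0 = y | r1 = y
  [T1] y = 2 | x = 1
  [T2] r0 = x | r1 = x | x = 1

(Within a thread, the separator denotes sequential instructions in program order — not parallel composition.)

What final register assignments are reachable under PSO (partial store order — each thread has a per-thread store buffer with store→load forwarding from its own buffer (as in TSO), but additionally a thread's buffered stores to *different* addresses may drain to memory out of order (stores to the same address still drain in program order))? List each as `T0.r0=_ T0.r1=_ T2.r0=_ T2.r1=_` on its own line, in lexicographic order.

T0.r0=0 T0.r1=0 T2.r0=0 T2.r1=0
T0.r0=0 T0.r1=0 T2.r0=0 T2.r1=1
T0.r0=0 T0.r1=0 T2.r0=1 T2.r1=1
T0.r0=0 T0.r1=2 T2.r0=0 T2.r1=0
T0.r0=0 T0.r1=2 T2.r0=0 T2.r1=1
T0.r0=0 T0.r1=2 T2.r0=1 T2.r1=1
T0.r0=2 T0.r1=2 T2.r0=0 T2.r1=0
T0.r0=2 T0.r1=2 T2.r0=0 T2.r1=1
T0.r0=2 T0.r1=2 T2.r0=1 T2.r1=1

outcome vector order: (T0.r0,T0.r1,T2.r0,T2.r1)
|PSO outcomes| = 9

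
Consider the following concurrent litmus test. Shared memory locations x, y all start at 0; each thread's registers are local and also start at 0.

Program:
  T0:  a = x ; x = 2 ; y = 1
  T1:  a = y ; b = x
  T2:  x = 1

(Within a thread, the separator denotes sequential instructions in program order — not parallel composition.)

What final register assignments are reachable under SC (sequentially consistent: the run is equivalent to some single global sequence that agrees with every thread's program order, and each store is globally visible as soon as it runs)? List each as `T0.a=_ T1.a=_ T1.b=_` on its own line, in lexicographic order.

outcome vector order: (T0.a,T1.a,T1.b)
|SC outcomes| = 9

T0.a=0 T1.a=0 T1.b=0
T0.a=0 T1.a=0 T1.b=1
T0.a=0 T1.a=0 T1.b=2
T0.a=0 T1.a=1 T1.b=1
T0.a=0 T1.a=1 T1.b=2
T0.a=1 T1.a=0 T1.b=0
T0.a=1 T1.a=0 T1.b=1
T0.a=1 T1.a=0 T1.b=2
T0.a=1 T1.a=1 T1.b=2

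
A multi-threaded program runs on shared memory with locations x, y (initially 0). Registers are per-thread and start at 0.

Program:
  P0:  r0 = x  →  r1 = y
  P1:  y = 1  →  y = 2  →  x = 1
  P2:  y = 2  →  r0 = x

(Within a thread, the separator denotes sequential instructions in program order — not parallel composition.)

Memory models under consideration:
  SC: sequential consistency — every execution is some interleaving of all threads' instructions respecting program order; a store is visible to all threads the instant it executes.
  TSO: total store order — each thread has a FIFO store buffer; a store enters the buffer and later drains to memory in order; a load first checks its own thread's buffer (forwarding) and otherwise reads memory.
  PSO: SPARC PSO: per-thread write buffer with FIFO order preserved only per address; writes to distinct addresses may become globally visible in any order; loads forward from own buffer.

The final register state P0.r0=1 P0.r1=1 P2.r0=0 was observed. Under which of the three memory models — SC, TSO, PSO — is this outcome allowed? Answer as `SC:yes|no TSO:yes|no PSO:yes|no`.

outcome vector order: (P0.r0,P0.r1,P2.r0)
SC (8): 0/0/0 0/0/1 0/1/0 0/1/1 0/2/0 0/2/1 1/2/0 1/2/1
TSO (8): 0/0/0 0/0/1 0/1/0 0/1/1 0/2/0 0/2/1 1/2/0 1/2/1
PSO (12): 0/0/0 0/0/1 0/1/0 0/1/1 0/2/0 0/2/1 1/0/0 1/0/1 1/1/0 1/1/1 1/2/0 1/2/1
target 1/1/0 ∈ {PSO}

SC:no TSO:no PSO:yes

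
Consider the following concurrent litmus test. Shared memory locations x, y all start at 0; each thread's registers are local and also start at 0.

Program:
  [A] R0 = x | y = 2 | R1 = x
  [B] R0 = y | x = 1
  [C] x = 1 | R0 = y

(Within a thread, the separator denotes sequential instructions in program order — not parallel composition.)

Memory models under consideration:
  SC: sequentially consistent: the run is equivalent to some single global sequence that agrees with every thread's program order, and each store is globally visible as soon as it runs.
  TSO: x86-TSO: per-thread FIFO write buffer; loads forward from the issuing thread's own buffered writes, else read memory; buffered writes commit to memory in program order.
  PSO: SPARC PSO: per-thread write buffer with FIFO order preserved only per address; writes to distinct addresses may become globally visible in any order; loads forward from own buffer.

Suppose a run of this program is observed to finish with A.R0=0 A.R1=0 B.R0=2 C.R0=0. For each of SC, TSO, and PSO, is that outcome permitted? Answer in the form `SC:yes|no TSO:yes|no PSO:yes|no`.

outcome vector order: (A.R0,A.R1,B.R0,C.R0)
under SC → 0/0/0/2, 0/0/2/2, 0/1/0/0, 0/1/0/2, 0/1/2/0, 0/1/2/2, 1/1/0/0, 1/1/0/2, 1/1/2/0, 1/1/2/2
under TSO → 0/0/0/0, 0/0/0/2, 0/0/2/0, 0/0/2/2, 0/1/0/0, 0/1/0/2, 0/1/2/0, 0/1/2/2, 1/1/0/0, 1/1/0/2, 1/1/2/0, 1/1/2/2
under PSO → 0/0/0/0, 0/0/0/2, 0/0/2/0, 0/0/2/2, 0/1/0/0, 0/1/0/2, 0/1/2/0, 0/1/2/2, 1/1/0/0, 1/1/0/2, 1/1/2/0, 1/1/2/2
target 0/0/2/0 ∈ {TSO,PSO}

SC:no TSO:yes PSO:yes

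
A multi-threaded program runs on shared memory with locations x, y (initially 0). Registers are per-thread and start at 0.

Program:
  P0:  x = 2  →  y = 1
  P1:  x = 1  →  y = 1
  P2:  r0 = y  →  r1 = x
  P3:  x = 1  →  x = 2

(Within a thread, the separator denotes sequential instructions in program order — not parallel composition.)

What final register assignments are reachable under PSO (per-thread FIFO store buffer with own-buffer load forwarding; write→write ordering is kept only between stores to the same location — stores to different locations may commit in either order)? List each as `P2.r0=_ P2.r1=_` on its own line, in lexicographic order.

P2.r0=0 P2.r1=0
P2.r0=0 P2.r1=1
P2.r0=0 P2.r1=2
P2.r0=1 P2.r1=0
P2.r0=1 P2.r1=1
P2.r0=1 P2.r1=2

outcome vector order: (P2.r0,P2.r1)
|PSO outcomes| = 6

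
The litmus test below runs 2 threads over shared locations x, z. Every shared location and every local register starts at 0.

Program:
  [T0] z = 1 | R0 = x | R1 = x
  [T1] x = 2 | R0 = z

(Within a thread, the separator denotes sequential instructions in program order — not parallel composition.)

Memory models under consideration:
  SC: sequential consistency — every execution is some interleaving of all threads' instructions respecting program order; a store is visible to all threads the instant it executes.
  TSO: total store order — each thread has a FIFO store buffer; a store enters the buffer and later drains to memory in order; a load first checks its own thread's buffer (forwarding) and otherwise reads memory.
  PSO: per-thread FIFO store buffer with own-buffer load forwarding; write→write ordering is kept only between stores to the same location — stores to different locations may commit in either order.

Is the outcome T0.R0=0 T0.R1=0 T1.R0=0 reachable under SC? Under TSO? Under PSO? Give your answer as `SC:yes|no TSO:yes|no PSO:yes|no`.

SC:no TSO:yes PSO:yes

outcome vector order: (T0.R0,T0.R1,T1.R0)
under SC → 001, 021, 220, 221
under TSO → 000, 001, 020, 021, 220, 221
under PSO → 000, 001, 020, 021, 220, 221
target 000 ∈ {TSO,PSO}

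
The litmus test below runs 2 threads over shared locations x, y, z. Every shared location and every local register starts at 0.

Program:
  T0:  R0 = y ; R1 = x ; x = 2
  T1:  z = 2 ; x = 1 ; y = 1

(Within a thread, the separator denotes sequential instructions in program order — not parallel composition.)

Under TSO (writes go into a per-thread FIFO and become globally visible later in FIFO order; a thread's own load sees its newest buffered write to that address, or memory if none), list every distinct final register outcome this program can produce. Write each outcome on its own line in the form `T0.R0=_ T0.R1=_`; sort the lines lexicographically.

T0.R0=0 T0.R1=0
T0.R0=0 T0.R1=1
T0.R0=1 T0.R1=1

outcome vector order: (T0.R0,T0.R1)
|TSO outcomes| = 3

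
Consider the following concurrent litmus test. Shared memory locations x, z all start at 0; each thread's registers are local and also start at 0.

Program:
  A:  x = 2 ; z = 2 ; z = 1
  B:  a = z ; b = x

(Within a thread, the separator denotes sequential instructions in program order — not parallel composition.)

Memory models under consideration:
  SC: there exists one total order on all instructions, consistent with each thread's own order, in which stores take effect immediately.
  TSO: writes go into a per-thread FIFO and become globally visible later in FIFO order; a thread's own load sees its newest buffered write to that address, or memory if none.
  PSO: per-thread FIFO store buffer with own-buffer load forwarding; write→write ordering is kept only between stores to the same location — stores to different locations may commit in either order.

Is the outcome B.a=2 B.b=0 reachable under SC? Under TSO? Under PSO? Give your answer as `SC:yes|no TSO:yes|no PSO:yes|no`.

outcome vector order: (B.a,B.b)
SC (4): 00; 02; 12; 22
TSO (4): 00; 02; 12; 22
PSO (6): 00; 02; 10; 12; 20; 22
target 20 ∈ {PSO}

SC:no TSO:no PSO:yes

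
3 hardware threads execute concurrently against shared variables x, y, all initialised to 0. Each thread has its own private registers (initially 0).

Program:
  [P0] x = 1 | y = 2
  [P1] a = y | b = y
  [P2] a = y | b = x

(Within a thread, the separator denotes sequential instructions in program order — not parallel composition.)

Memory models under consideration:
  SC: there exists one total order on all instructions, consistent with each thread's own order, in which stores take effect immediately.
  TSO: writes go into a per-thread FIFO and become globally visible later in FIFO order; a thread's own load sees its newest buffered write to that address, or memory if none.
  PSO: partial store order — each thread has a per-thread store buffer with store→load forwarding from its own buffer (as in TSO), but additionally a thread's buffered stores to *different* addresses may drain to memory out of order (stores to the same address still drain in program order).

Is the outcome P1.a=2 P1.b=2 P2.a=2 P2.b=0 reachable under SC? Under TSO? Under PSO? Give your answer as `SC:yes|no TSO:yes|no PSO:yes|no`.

outcome vector order: (P1.a,P1.b,P2.a,P2.b)
SC (9): 0000 0001 0021 0200 0201 0221 2200 2201 2221
TSO (9): 0000 0001 0021 0200 0201 0221 2200 2201 2221
PSO (12): 0000 0001 0020 0021 0200 0201 0220 0221 2200 2201 2220 2221
target 2220 ∈ {PSO}

SC:no TSO:no PSO:yes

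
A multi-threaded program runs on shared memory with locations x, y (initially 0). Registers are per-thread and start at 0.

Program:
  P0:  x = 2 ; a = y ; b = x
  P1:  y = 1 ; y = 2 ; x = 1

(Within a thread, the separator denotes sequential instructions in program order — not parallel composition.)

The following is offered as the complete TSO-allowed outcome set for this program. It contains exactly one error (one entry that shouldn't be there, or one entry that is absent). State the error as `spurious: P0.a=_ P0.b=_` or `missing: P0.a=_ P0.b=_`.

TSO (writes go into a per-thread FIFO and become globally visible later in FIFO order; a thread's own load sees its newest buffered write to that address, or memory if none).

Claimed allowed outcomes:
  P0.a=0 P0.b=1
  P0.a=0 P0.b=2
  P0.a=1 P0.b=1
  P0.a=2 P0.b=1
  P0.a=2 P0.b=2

missing: P0.a=1 P0.b=2

outcome vector order: (P0.a,P0.b)
TSO (6): (0,1); (0,2); (1,1); (1,2); (2,1); (2,2)
TSO∖claimed = {(1,2)}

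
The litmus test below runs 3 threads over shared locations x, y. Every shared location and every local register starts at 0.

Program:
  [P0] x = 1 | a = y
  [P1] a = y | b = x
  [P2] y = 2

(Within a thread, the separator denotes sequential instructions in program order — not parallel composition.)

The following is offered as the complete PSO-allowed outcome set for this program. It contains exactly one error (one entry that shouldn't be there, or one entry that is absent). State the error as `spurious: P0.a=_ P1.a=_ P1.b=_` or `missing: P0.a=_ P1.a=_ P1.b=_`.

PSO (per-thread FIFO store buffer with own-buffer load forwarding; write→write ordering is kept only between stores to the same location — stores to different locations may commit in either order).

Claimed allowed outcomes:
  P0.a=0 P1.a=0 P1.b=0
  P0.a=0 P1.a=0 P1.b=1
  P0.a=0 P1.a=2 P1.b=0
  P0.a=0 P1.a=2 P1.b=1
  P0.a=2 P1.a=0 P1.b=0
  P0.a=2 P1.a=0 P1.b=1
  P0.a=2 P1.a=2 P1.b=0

missing: P0.a=2 P1.a=2 P1.b=1

outcome vector order: (P0.a,P1.a,P1.b)
[PSO] allowed = {0/0/0 0/0/1 0/2/0 0/2/1 2/0/0 2/0/1 2/2/0 2/2/1}
PSO∖claimed = {2/2/1}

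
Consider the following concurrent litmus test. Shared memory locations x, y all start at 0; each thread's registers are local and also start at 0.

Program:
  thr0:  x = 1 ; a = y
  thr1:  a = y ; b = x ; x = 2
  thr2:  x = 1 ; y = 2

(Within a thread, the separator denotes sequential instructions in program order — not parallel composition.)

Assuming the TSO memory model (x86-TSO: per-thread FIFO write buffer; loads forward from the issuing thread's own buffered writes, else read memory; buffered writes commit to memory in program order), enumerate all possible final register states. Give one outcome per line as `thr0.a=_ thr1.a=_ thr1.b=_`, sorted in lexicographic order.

outcome vector order: (thr0.a,thr1.a,thr1.b)
|TSO outcomes| = 6

thr0.a=0 thr1.a=0 thr1.b=0
thr0.a=0 thr1.a=0 thr1.b=1
thr0.a=0 thr1.a=2 thr1.b=1
thr0.a=2 thr1.a=0 thr1.b=0
thr0.a=2 thr1.a=0 thr1.b=1
thr0.a=2 thr1.a=2 thr1.b=1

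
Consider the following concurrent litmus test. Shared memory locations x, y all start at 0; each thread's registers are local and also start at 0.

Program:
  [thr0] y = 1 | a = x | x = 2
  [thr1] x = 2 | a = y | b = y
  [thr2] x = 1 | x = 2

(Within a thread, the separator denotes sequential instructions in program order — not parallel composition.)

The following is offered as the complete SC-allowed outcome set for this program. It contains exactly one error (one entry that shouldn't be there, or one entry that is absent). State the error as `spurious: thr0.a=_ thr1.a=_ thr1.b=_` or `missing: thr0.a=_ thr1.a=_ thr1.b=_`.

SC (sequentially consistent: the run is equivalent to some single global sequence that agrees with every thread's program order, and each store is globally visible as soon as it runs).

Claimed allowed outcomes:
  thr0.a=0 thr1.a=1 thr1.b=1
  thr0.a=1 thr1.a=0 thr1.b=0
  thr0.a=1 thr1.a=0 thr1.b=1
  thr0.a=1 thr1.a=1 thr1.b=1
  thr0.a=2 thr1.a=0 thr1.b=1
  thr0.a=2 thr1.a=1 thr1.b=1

missing: thr0.a=2 thr1.a=0 thr1.b=0

outcome vector order: (thr0.a,thr1.a,thr1.b)
SC (7): 011 100 101 111 200 201 211
SC∖claimed = {200}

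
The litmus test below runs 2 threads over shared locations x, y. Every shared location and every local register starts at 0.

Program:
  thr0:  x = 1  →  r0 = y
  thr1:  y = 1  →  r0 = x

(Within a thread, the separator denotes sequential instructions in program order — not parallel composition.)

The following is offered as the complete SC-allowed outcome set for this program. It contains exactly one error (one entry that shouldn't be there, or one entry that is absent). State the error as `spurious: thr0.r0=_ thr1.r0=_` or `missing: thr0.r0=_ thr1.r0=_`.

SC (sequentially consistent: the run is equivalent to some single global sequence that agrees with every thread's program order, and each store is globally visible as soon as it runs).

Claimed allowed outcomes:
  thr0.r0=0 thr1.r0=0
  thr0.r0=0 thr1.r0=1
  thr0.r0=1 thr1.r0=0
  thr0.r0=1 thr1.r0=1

spurious: thr0.r0=0 thr1.r0=0

outcome vector order: (thr0.r0,thr1.r0)
SC (3): 01, 10, 11
claimed∖SC = {00}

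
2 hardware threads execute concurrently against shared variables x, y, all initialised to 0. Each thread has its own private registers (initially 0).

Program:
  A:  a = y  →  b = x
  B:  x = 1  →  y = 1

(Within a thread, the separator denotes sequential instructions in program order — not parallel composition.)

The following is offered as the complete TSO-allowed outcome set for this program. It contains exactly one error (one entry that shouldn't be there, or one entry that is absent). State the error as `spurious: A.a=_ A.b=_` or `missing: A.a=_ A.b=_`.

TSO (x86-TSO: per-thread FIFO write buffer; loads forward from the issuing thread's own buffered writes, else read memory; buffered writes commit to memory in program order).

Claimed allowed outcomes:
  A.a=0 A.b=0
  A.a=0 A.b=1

outcome vector order: (A.a,A.b)
[TSO] allowed = {<0 0> <0 1> <1 1>}
TSO∖claimed = {<1 1>}

missing: A.a=1 A.b=1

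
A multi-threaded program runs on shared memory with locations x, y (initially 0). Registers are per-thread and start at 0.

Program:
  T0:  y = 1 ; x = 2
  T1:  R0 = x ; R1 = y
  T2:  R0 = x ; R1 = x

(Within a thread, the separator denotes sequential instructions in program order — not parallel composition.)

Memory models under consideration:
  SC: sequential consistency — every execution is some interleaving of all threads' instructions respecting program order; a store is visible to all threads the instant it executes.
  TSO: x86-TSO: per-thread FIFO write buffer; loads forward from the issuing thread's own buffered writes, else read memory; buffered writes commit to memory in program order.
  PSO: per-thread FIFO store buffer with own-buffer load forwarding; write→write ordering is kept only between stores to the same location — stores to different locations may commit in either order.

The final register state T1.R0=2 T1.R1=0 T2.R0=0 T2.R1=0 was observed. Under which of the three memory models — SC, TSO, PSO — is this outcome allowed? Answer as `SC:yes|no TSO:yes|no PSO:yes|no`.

SC:no TSO:no PSO:yes

outcome vector order: (T1.R0,T1.R1,T2.R0,T2.R1)
SC: 9 outcomes — {(0,0,0,0) (0,0,0,2) (0,0,2,2) (0,1,0,0) (0,1,0,2) (0,1,2,2) (2,1,0,0) (2,1,0,2) (2,1,2,2)}
TSO: 9 outcomes — {(0,0,0,0) (0,0,0,2) (0,0,2,2) (0,1,0,0) (0,1,0,2) (0,1,2,2) (2,1,0,0) (2,1,0,2) (2,1,2,2)}
PSO: 12 outcomes — {(0,0,0,0) (0,0,0,2) (0,0,2,2) (0,1,0,0) (0,1,0,2) (0,1,2,2) (2,0,0,0) (2,0,0,2) (2,0,2,2) (2,1,0,0) (2,1,0,2) (2,1,2,2)}
target (2,0,0,0) ∈ {PSO}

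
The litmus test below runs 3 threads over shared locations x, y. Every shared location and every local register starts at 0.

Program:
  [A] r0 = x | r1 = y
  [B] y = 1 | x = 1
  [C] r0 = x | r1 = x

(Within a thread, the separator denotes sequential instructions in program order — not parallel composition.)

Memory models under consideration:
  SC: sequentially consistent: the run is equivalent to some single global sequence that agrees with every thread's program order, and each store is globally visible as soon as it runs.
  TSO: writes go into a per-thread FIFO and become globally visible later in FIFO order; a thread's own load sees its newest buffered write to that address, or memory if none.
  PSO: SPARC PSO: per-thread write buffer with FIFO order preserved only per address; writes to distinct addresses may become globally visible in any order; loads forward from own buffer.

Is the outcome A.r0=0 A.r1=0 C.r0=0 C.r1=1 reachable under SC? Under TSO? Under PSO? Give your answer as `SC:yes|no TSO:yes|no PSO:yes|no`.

SC:yes TSO:yes PSO:yes

outcome vector order: (A.r0,A.r1,C.r0,C.r1)
SC: 9 outcomes — {(0,0,0,0); (0,0,0,1); (0,0,1,1); (0,1,0,0); (0,1,0,1); (0,1,1,1); (1,1,0,0); (1,1,0,1); (1,1,1,1)}
TSO: 9 outcomes — {(0,0,0,0); (0,0,0,1); (0,0,1,1); (0,1,0,0); (0,1,0,1); (0,1,1,1); (1,1,0,0); (1,1,0,1); (1,1,1,1)}
PSO: 12 outcomes — {(0,0,0,0); (0,0,0,1); (0,0,1,1); (0,1,0,0); (0,1,0,1); (0,1,1,1); (1,0,0,0); (1,0,0,1); (1,0,1,1); (1,1,0,0); (1,1,0,1); (1,1,1,1)}
target (0,0,0,1) ∈ {SC,TSO,PSO}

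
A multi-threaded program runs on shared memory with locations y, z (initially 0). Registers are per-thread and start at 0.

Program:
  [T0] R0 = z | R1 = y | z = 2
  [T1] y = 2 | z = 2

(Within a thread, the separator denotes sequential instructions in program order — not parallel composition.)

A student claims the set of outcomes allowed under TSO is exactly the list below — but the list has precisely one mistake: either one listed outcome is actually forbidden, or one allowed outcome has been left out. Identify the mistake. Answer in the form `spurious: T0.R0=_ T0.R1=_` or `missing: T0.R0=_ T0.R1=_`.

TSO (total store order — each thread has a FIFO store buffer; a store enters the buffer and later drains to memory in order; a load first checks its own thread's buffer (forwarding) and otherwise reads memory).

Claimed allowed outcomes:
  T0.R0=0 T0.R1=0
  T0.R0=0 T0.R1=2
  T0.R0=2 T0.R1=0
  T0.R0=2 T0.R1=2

outcome vector order: (T0.R0,T0.R1)
under TSO → 00; 02; 22
claimed∖TSO = {20}

spurious: T0.R0=2 T0.R1=0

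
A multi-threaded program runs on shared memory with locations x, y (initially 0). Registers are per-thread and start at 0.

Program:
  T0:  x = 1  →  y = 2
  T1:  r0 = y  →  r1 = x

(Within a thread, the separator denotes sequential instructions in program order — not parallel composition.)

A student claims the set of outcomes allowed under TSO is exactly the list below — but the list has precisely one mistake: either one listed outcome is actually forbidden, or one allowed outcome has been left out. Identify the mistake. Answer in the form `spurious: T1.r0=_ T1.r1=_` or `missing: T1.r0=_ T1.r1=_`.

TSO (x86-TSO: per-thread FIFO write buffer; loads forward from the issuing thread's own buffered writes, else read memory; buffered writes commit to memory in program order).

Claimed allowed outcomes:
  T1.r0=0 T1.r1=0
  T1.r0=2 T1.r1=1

outcome vector order: (T1.r0,T1.r1)
TSO: 3 outcomes — {(0,0), (0,1), (2,1)}
TSO∖claimed = {(0,1)}

missing: T1.r0=0 T1.r1=1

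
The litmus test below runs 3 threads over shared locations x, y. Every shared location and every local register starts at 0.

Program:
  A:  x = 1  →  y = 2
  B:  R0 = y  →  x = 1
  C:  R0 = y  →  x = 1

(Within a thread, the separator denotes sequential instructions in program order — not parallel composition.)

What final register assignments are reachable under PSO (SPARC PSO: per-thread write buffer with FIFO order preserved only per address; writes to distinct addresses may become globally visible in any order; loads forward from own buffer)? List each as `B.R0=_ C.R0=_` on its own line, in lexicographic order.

outcome vector order: (B.R0,C.R0)
|PSO outcomes| = 4

B.R0=0 C.R0=0
B.R0=0 C.R0=2
B.R0=2 C.R0=0
B.R0=2 C.R0=2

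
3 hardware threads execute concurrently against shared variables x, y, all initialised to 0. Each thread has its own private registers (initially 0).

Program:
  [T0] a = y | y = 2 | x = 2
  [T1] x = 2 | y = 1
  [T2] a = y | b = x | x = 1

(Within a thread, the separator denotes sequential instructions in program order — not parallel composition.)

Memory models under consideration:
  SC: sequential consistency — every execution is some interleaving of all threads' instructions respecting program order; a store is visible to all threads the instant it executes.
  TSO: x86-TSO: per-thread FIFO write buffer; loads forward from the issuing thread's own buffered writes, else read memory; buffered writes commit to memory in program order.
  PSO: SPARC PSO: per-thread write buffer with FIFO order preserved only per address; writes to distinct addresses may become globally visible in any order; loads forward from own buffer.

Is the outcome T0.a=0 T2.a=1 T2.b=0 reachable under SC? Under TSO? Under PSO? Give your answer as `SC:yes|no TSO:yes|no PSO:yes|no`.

SC:no TSO:no PSO:yes

outcome vector order: (T0.a,T2.a,T2.b)
[SC] allowed = {0/0/0; 0/0/2; 0/1/2; 0/2/0; 0/2/2; 1/0/0; 1/0/2; 1/1/2; 1/2/2}
[TSO] allowed = {0/0/0; 0/0/2; 0/1/2; 0/2/0; 0/2/2; 1/0/0; 1/0/2; 1/1/2; 1/2/2}
[PSO] allowed = {0/0/0; 0/0/2; 0/1/0; 0/1/2; 0/2/0; 0/2/2; 1/0/0; 1/0/2; 1/1/0; 1/1/2; 1/2/0; 1/2/2}
target 0/1/0 ∈ {PSO}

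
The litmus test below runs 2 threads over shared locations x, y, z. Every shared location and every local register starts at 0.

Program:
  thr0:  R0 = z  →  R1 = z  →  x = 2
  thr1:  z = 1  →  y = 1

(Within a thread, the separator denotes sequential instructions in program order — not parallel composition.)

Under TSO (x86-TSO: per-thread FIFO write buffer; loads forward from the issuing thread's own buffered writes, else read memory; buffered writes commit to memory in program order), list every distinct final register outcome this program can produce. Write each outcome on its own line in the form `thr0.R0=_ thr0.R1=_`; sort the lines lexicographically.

thr0.R0=0 thr0.R1=0
thr0.R0=0 thr0.R1=1
thr0.R0=1 thr0.R1=1

outcome vector order: (thr0.R0,thr0.R1)
|TSO outcomes| = 3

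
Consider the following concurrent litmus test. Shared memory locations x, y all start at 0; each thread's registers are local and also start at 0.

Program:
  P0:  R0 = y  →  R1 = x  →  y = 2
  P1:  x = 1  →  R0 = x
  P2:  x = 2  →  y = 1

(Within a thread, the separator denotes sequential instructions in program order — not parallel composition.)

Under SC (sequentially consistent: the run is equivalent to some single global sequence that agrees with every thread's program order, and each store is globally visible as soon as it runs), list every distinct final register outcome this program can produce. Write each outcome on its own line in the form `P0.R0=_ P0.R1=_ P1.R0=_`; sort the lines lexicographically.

outcome vector order: (P0.R0,P0.R1,P1.R0)
|SC outcomes| = 9

P0.R0=0 P0.R1=0 P1.R0=1
P0.R0=0 P0.R1=0 P1.R0=2
P0.R0=0 P0.R1=1 P1.R0=1
P0.R0=0 P0.R1=1 P1.R0=2
P0.R0=0 P0.R1=2 P1.R0=1
P0.R0=0 P0.R1=2 P1.R0=2
P0.R0=1 P0.R1=1 P1.R0=1
P0.R0=1 P0.R1=2 P1.R0=1
P0.R0=1 P0.R1=2 P1.R0=2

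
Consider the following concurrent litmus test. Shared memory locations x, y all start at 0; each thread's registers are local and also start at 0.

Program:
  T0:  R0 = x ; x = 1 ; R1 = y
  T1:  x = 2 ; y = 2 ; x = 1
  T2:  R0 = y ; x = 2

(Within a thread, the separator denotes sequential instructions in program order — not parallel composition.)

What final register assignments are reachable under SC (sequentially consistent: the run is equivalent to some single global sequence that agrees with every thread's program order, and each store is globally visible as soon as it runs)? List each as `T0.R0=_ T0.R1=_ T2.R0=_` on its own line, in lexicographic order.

outcome vector order: (T0.R0,T0.R1,T2.R0)
|SC outcomes| = 10

T0.R0=0 T0.R1=0 T2.R0=0
T0.R0=0 T0.R1=0 T2.R0=2
T0.R0=0 T0.R1=2 T2.R0=0
T0.R0=0 T0.R1=2 T2.R0=2
T0.R0=1 T0.R1=2 T2.R0=0
T0.R0=1 T0.R1=2 T2.R0=2
T0.R0=2 T0.R1=0 T2.R0=0
T0.R0=2 T0.R1=0 T2.R0=2
T0.R0=2 T0.R1=2 T2.R0=0
T0.R0=2 T0.R1=2 T2.R0=2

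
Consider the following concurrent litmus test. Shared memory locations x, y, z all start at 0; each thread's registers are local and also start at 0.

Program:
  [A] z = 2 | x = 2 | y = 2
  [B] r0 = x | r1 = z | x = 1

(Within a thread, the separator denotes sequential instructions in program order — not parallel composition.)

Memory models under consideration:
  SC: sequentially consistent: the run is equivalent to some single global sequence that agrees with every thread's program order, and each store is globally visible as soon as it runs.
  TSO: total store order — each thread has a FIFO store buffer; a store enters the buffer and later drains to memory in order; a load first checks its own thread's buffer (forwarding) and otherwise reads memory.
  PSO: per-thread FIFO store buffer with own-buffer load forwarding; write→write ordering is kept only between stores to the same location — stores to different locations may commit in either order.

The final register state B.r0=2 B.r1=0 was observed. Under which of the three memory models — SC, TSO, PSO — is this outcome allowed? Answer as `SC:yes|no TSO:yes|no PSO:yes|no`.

SC:no TSO:no PSO:yes

outcome vector order: (B.r0,B.r1)
[SC] allowed = {0/0, 0/2, 2/2}
[TSO] allowed = {0/0, 0/2, 2/2}
[PSO] allowed = {0/0, 0/2, 2/0, 2/2}
target 2/0 ∈ {PSO}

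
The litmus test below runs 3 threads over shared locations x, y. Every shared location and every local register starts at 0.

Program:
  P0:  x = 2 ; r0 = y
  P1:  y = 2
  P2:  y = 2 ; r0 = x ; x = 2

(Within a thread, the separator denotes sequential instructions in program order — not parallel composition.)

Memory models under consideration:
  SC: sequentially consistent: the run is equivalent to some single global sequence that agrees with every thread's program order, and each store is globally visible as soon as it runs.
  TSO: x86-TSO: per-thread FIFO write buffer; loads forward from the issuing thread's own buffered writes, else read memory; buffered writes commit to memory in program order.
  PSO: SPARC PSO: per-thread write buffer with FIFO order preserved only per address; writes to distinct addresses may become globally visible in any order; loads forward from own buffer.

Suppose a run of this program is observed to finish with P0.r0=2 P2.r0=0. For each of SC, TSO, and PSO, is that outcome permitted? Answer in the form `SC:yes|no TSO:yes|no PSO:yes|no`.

outcome vector order: (P0.r0,P2.r0)
under SC → 02, 20, 22
under TSO → 00, 02, 20, 22
under PSO → 00, 02, 20, 22
target 20 ∈ {SC,TSO,PSO}

SC:yes TSO:yes PSO:yes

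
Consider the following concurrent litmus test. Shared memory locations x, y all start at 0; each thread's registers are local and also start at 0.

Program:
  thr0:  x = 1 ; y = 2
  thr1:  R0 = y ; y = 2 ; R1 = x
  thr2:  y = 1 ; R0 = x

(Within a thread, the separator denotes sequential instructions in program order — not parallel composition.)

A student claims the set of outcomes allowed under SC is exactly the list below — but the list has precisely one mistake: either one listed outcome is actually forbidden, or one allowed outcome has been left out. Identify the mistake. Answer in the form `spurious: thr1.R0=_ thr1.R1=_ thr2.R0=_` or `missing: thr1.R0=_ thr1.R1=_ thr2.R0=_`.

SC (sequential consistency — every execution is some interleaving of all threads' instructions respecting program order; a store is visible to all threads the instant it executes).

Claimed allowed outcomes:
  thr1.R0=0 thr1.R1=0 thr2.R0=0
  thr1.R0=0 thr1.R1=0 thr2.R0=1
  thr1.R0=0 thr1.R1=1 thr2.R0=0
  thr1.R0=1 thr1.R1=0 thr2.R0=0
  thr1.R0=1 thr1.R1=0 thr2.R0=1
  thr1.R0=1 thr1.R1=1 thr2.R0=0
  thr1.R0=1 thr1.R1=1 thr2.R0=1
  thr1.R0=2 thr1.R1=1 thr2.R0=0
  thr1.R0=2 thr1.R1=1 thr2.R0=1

outcome vector order: (thr1.R0,thr1.R1,thr2.R0)
SC: 10 outcomes — {000 001 010 011 100 101 110 111 210 211}
SC∖claimed = {011}

missing: thr1.R0=0 thr1.R1=1 thr2.R0=1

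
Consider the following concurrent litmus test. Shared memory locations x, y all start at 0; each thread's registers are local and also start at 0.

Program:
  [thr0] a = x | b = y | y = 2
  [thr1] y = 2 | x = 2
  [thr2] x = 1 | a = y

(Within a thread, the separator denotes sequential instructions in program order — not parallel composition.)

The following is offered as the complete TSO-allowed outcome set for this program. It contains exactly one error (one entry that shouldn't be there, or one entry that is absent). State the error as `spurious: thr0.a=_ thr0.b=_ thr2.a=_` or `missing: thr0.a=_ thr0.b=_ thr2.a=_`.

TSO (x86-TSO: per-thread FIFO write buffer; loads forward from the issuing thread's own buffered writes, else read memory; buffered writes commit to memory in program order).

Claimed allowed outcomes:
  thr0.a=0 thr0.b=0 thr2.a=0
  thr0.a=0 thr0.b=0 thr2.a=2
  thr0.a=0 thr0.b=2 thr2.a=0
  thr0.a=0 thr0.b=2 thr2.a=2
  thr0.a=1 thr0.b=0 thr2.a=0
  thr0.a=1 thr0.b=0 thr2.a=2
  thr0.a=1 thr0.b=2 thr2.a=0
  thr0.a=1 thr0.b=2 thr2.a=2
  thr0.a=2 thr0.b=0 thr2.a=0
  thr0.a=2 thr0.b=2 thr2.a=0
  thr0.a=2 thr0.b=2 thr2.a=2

outcome vector order: (thr0.a,thr0.b,thr2.a)
under TSO → (0,0,0) (0,0,2) (0,2,0) (0,2,2) (1,0,0) (1,0,2) (1,2,0) (1,2,2) (2,2,0) (2,2,2)
claimed∖TSO = {(2,0,0)}

spurious: thr0.a=2 thr0.b=0 thr2.a=0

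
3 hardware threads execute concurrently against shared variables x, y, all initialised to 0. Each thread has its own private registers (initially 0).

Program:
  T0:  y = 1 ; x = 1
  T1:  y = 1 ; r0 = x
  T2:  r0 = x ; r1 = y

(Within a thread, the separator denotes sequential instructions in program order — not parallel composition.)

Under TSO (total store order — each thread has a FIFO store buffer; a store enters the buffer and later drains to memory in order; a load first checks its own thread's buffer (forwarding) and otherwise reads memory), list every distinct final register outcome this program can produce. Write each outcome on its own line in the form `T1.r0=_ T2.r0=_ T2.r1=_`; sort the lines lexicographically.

T1.r0=0 T2.r0=0 T2.r1=0
T1.r0=0 T2.r0=0 T2.r1=1
T1.r0=0 T2.r0=1 T2.r1=1
T1.r0=1 T2.r0=0 T2.r1=0
T1.r0=1 T2.r0=0 T2.r1=1
T1.r0=1 T2.r0=1 T2.r1=1

outcome vector order: (T1.r0,T2.r0,T2.r1)
|TSO outcomes| = 6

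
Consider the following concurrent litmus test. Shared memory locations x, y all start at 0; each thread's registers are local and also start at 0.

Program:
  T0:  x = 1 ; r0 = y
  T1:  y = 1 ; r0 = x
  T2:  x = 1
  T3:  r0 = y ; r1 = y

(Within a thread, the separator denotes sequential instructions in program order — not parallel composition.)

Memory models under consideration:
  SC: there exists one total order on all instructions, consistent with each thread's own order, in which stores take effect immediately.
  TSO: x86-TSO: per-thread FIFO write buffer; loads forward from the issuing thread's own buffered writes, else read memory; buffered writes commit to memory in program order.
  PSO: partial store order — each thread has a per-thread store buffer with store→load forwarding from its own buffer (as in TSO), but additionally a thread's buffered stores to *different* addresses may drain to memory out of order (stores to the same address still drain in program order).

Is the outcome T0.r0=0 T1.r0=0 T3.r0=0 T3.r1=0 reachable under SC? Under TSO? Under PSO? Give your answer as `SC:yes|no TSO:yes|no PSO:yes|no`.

SC:no TSO:yes PSO:yes

outcome vector order: (T0.r0,T1.r0,T3.r0,T3.r1)
SC: 9 outcomes — {0/1/0/0, 0/1/0/1, 0/1/1/1, 1/0/0/0, 1/0/0/1, 1/0/1/1, 1/1/0/0, 1/1/0/1, 1/1/1/1}
TSO: 12 outcomes — {0/0/0/0, 0/0/0/1, 0/0/1/1, 0/1/0/0, 0/1/0/1, 0/1/1/1, 1/0/0/0, 1/0/0/1, 1/0/1/1, 1/1/0/0, 1/1/0/1, 1/1/1/1}
PSO: 12 outcomes — {0/0/0/0, 0/0/0/1, 0/0/1/1, 0/1/0/0, 0/1/0/1, 0/1/1/1, 1/0/0/0, 1/0/0/1, 1/0/1/1, 1/1/0/0, 1/1/0/1, 1/1/1/1}
target 0/0/0/0 ∈ {TSO,PSO}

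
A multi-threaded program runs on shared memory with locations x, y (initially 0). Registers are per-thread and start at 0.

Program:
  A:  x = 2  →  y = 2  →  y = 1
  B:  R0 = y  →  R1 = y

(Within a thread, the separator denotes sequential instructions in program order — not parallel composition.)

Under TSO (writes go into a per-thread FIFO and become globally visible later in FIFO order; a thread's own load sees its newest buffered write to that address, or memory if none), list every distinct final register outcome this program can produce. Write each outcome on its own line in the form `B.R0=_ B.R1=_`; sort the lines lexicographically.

outcome vector order: (B.R0,B.R1)
|TSO outcomes| = 6

B.R0=0 B.R1=0
B.R0=0 B.R1=1
B.R0=0 B.R1=2
B.R0=1 B.R1=1
B.R0=2 B.R1=1
B.R0=2 B.R1=2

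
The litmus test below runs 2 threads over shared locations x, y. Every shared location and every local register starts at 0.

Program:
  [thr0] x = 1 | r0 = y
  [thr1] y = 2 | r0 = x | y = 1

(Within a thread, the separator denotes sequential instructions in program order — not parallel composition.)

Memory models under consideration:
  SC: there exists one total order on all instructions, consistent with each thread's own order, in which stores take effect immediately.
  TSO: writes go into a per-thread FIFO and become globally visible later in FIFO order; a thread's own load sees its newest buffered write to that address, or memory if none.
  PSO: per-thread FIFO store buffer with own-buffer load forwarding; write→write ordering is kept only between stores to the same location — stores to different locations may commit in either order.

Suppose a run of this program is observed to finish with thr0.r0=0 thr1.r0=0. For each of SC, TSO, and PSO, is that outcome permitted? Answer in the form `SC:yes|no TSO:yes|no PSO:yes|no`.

outcome vector order: (thr0.r0,thr1.r0)
[SC] allowed = {<0 1>, <1 0>, <1 1>, <2 0>, <2 1>}
[TSO] allowed = {<0 0>, <0 1>, <1 0>, <1 1>, <2 0>, <2 1>}
[PSO] allowed = {<0 0>, <0 1>, <1 0>, <1 1>, <2 0>, <2 1>}
target <0 0> ∈ {TSO,PSO}

SC:no TSO:yes PSO:yes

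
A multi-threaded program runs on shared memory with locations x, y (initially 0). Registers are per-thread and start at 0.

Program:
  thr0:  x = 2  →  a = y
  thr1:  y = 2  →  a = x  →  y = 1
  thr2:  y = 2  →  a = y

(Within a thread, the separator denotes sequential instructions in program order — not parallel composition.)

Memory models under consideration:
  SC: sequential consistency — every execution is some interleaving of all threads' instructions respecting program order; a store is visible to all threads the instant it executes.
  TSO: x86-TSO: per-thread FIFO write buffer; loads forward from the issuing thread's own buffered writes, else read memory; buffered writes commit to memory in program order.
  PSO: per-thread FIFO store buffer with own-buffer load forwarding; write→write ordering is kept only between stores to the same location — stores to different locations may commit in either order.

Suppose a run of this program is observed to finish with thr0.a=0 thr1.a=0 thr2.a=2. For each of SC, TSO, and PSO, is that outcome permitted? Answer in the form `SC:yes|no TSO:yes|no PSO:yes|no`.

SC:no TSO:yes PSO:yes

outcome vector order: (thr0.a,thr1.a,thr2.a)
under SC → 0/2/1, 0/2/2, 1/0/1, 1/0/2, 1/2/1, 1/2/2, 2/0/1, 2/0/2, 2/2/1, 2/2/2
under TSO → 0/0/1, 0/0/2, 0/2/1, 0/2/2, 1/0/1, 1/0/2, 1/2/1, 1/2/2, 2/0/1, 2/0/2, 2/2/1, 2/2/2
under PSO → 0/0/1, 0/0/2, 0/2/1, 0/2/2, 1/0/1, 1/0/2, 1/2/1, 1/2/2, 2/0/1, 2/0/2, 2/2/1, 2/2/2
target 0/0/2 ∈ {TSO,PSO}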